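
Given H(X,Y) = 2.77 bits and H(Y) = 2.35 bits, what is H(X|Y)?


H(X|Y) = H(X,Y) - H(Y) = 2.77 - 2.35 = 0.42

0.42 bits


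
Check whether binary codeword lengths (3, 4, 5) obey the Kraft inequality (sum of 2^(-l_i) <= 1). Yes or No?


Kraft sum = sum(2^(-l_i)) = 0.2188, need <= 1. Result: satisfied (a binary prefix-free code with these lengths exists)

Yes


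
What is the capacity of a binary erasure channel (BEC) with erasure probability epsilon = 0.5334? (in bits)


C = 1 - epsilon = 1 - 0.5334 = 0.4666

0.4666 bits


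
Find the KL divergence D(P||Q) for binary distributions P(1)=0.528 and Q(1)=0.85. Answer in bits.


KL = p*log2(p/q) + (1-p)*log2((1-p)/(1-q)) = 0.528*log2(0.528/0.85) + 0.472*log2(0.472/0.15) = 0.4179

0.4179 bits


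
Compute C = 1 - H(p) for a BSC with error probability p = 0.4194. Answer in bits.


H(p) = -p*log2(p) - (1-p)*log2(1-p) = -0.4194*log2(0.4194) - 0.5806*log2(0.5806) = 0.525760 + 0.455413 = 0.9812. C = 1 - H(p) = 1 - 0.9812 = 0.0188

0.0188 bits


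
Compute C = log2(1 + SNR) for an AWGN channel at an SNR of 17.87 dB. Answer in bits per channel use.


SNR_linear = 10^(17.87/10) = 61.235; C = log2(1 + SNR_linear) = log2(1 + 61.235) = 5.9597

5.9597 bits/channel use


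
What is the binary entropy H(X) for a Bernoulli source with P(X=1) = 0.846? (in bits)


H = -p*log2(p) - (1-p)*log2(1-p). -0.846*log2(0.846) = 0.204115; -0.154*log2(0.154) = 0.415646. H = 0.204115 + 0.415646 = 0.6198

0.6198 bits


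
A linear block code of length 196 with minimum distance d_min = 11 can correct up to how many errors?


Correction capability = floor((d-1)/2) = floor((11-1)/2) = 5

5 errors


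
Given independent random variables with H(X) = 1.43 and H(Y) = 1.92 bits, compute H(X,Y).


For independent variables, H(X,Y) = H(X) + H(Y) = 1.43 + 1.92 = 3.35

3.35 bits


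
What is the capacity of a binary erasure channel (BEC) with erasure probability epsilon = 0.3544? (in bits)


C = 1 - epsilon = 1 - 0.3544 = 0.6456

0.6456 bits


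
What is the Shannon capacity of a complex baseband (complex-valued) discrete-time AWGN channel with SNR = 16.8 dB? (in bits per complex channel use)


SNR_linear = 10^(16.8/10) = 47.863; C = log2(1 + SNR_linear) = log2(1 + 47.863) = 5.6107

5.6107 bits/channel use


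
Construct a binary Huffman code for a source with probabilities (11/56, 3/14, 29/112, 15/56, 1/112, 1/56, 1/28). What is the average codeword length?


Huffman construction (repeatedly merge the two least-probable nodes; each merge adds 1 bit to every symbol beneath it): 1/112 + 1/56 = 3/112; 3/112 + 1/28 = 1/16; 1/16 + 11/56 = 29/112; 3/14 + 29/112 = 53/112; 29/112 + 15/56 = 59/112; 53/112 + 59/112 = 1. Resulting codeword lengths (in the order the probabilities were given): (3, 2, 2, 2, 5, 5, 4). L_avg = sum(p_i * l_i) = 11/56*3 + 3/14*2 + 29/112*2 + 15/56*2 + 1/112*5 + 1/56*5 + 1/28*4 = 263/112 = 2.3482

2.3482 bits


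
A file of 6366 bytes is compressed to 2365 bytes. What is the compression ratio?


Ratio = original / compressed = 6366 / 2365 = 2.6918

2.6918


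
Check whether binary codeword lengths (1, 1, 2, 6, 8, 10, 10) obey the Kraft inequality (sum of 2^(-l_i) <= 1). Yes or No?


Kraft sum = sum(2^(-l_i)) = 1.2715, need <= 1. Result: violated (a binary prefix-free code with these lengths cannot exist)

No


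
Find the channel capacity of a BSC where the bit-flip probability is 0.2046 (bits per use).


H(p) = -p*log2(p) - (1-p)*log2(1-p) = -0.2046*log2(0.2046) - 0.7954*log2(0.7954) = 0.468354 + 0.262679 = 0.731. C = 1 - H(p) = 1 - 0.731 = 0.269

0.269 bits


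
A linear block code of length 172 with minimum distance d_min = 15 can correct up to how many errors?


Correction capability = floor((d-1)/2) = floor((15-1)/2) = 7

7 errors


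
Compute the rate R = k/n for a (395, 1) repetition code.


Rate = k/n = 1/395

1/395


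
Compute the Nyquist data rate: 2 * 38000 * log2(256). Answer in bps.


Rate = 2 * B * log2(M) = 2 * 38000 * 8.0 = 608000.0

608000.0 bps


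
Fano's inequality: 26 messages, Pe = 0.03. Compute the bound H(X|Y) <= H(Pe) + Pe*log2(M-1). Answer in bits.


H(Pe) = -Pe*log2(Pe) - (1-Pe)*log2(1-Pe) = -0.03*log2(0.03) - 0.97*log2(0.97) = 0.151767 + 0.042625 = 0.1944. Pe*log2(M-1) = 0.03*log2(25) = 0.139316. Bound = H(Pe) + Pe*log2(M-1) = 0.151767 + 0.042625 + 0.139316 = 0.3337

0.3337 bits


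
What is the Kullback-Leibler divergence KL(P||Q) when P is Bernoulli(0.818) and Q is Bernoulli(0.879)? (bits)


KL = p*log2(p/q) + (1-p)*log2((1-p)/(1-q)) = 0.818*log2(0.818/0.879) + 0.182*log2(0.182/0.121) = 0.0223

0.0223 bits


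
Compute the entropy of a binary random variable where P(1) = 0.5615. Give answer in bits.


H = -p*log2(p) - (1-p)*log2(1-p). -0.5615*log2(0.5615) = 0.467529; -0.4385*log2(0.4385) = 0.521531. H = 0.467529 + 0.521531 = 0.9891

0.9891 bits


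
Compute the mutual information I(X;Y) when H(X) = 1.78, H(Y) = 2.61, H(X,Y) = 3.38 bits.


I(X;Y) = H(X) + H(Y) - H(X,Y) = 1.78 + 2.61 - 3.38 = 1.01

1.01 bits


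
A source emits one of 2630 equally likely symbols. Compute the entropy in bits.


H = log2(n) = log2(2630) = 11.3608

11.3608 bits


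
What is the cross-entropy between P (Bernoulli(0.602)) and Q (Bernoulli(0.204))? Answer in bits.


H(P,Q) = -p*log2(q) - (1-p)*log2(1-q). -0.602*log2(0.204) = 1.380602; -0.398*log2(0.796) = 0.131006. H(P,Q) = 1.380602 + 0.131006 = 1.5116

1.5116 bits


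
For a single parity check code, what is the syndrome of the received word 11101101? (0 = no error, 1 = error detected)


Syndrome = XOR of all bits = 1 XOR 1 XOR 1 XOR 0 XOR 1 XOR 1 XOR 0 XOR 1 = 0

0


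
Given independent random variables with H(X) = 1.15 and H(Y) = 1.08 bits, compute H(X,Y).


For independent variables, H(X,Y) = H(X) + H(Y) = 1.15 + 1.08 = 2.23

2.23 bits


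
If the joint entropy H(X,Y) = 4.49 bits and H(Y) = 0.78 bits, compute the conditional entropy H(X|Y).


H(X|Y) = H(X,Y) - H(Y) = 4.49 - 0.78 = 3.71

3.71 bits


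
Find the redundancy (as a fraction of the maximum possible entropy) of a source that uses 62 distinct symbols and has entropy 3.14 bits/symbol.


H_max = log2(K) = log2(62) = 5.9542 bits/symbol. Redundancy = 1 - H/H_max = 1 - 3.14/5.9542 = 1 - 0.5274 = 0.4726

0.4726


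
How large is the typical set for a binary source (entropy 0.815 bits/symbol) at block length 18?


log2|A_typical| = nH = 18 * 0.815 = 14.67, so |A_typical| ~ 2^14.67 = 2.607e+04

2.607e+04


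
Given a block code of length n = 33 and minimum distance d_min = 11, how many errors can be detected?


Detection capability = d_min - 1 = 11 - 1 = 10

10 errors


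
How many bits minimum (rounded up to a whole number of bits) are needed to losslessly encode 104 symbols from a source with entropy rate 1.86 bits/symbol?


Minimum bits >= n * H = 104 * 1.86 = 193.44, rounded up to a whole number of bits = 194

194 bits


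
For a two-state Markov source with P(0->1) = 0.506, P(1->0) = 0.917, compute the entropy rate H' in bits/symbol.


Stationary distribution: pi_0 = p10/(p01+p10) = 0.6444, pi_1 = 0.3556. Entropy rate H' = pi_0*H(p01) + pi_1*H(p10) = 0.6444*0.9999 + 0.3556*0.4127 = 0.7911

0.7911 bits/symbol


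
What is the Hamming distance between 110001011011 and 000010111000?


Count differing positions: ^ ^ . . ^ ^ ^ . . . ^ ^ = 7 differences

7


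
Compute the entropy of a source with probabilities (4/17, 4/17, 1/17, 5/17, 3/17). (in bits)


H = -sum(p_i * log2(p_i)). Terms: -(4/17)*log2(4/17) = 0.491168; -(4/17)*log2(4/17) = 0.491168; -(1/17)*log2(1/17) = 0.240439; -(5/17)*log2(5/17) = 0.519275; -(3/17)*log2(3/17) = 0.441618. H = 0.491168 + 0.491168 + 0.240439 + 0.519275 + 0.441618 = 2.1837

2.1837 bits


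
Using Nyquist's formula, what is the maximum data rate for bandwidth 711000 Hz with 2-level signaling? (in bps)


Rate = 2 * B * log2(M) = 2 * 711000 * 1.0 = 1422000.0

1422000.0 bps


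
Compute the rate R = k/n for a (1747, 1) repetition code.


Rate = k/n = 1/1747

1/1747


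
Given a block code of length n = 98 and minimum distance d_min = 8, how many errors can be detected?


Detection capability = d_min - 1 = 8 - 1 = 7

7 errors


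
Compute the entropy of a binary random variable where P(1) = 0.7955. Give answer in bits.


H = -p*log2(p) - (1-p)*log2(1-p). -0.7955*log2(0.7955) = 0.262568; -0.2045*log2(0.2045) = 0.468270. H = 0.262568 + 0.468270 = 0.7308

0.7308 bits


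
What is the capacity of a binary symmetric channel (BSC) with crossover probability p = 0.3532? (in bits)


H(p) = -p*log2(p) - (1-p)*log2(1-p) = -0.3532*log2(0.3532) - 0.6468*log2(0.6468) = 0.530310 + 0.406584 = 0.9369. C = 1 - H(p) = 1 - 0.9369 = 0.0631

0.0631 bits


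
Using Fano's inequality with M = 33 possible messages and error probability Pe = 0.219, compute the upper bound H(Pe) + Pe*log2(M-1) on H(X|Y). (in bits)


H(Pe) = -Pe*log2(Pe) - (1-Pe)*log2(1-Pe) = -0.219*log2(0.219) - 0.781*log2(0.781) = 0.479828 + 0.278509 = 0.7583. Pe*log2(M-1) = 0.219*log2(32) = 1.095000. Bound = H(Pe) + Pe*log2(M-1) = 0.479828 + 0.278509 + 1.095000 = 1.8533

1.8533 bits


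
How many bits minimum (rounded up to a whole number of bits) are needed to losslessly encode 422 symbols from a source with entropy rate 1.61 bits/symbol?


Minimum bits >= n * H = 422 * 1.61 = 679.42, rounded up to a whole number of bits = 680

680 bits


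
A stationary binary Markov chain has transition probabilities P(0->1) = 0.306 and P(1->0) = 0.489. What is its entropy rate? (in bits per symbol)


Stationary distribution: pi_0 = p10/(p01+p10) = 0.6151, pi_1 = 0.3849. Entropy rate H' = pi_0*H(p01) + pi_1*H(p10) = 0.6151*0.8885 + 0.3849*0.9997 = 0.9313

0.9313 bits/symbol


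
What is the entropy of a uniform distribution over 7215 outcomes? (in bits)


H = log2(n) = log2(7215) = 12.8168

12.8168 bits


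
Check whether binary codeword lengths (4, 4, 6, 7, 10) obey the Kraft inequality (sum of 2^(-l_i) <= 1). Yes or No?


Kraft sum = sum(2^(-l_i)) = 0.1494, need <= 1. Result: satisfied (a binary prefix-free code with these lengths exists)

Yes


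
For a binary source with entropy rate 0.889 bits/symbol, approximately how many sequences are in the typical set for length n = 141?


log2|A_typical| = nH = 141 * 0.889 = 125.349, so |A_typical| ~ 2^125.349 = 5.418e+37

5.418e+37


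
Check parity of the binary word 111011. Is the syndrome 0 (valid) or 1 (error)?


Syndrome = XOR of all bits = 1 XOR 1 XOR 1 XOR 0 XOR 1 XOR 1 = 1

1


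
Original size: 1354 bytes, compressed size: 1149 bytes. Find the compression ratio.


Ratio = original / compressed = 1354 / 1149 = 1.1784

1.1784


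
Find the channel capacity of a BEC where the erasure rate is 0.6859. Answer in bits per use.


C = 1 - epsilon = 1 - 0.6859 = 0.3141

0.3141 bits


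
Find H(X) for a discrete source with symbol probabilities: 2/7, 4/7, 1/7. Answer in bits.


H = -sum(p_i * log2(p_i)). Terms: -(2/7)*log2(2/7) = 0.516387; -(4/7)*log2(4/7) = 0.461346; -(1/7)*log2(1/7) = 0.401051. H = 0.516387 + 0.461346 + 0.401051 = 1.3788

1.3788 bits


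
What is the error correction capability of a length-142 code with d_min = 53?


Correction capability = floor((d-1)/2) = floor((53-1)/2) = 26

26 errors


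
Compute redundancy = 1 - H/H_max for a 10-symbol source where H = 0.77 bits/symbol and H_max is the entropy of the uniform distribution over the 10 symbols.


H_max = log2(K) = log2(10) = 3.3219 bits/symbol. Redundancy = 1 - H/H_max = 1 - 0.77/3.3219 = 1 - 0.2318 = 0.7682

0.7682


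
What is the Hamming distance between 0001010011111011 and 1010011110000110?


Count differing positions: ^ . ^ ^ . . ^ ^ . ^ ^ ^ ^ ^ . ^ = 11 differences

11


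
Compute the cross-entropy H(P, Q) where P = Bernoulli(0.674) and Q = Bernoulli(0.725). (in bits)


H(P,Q) = -p*log2(q) - (1-p)*log2(1-q). -0.674*log2(0.725) = 0.312700; -0.326*log2(0.275) = 0.607174. H(P,Q) = 0.312700 + 0.607174 = 0.9199

0.9199 bits


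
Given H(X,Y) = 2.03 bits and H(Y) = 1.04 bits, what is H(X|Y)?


H(X|Y) = H(X,Y) - H(Y) = 2.03 - 1.04 = 0.99

0.99 bits


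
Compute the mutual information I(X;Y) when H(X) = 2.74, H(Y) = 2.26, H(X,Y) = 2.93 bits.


I(X;Y) = H(X) + H(Y) - H(X,Y) = 2.74 + 2.26 - 2.93 = 2.07

2.07 bits


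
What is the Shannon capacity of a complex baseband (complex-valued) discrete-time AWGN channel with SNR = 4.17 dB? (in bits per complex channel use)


SNR_linear = 10^(4.17/10) = 2.6122; C = log2(1 + SNR_linear) = log2(1 + 2.6122) = 1.8529

1.8529 bits/channel use


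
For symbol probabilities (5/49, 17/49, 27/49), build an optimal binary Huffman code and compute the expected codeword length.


Huffman construction (repeatedly merge the two least-probable nodes; each merge adds 1 bit to every symbol beneath it): 5/49 + 17/49 = 22/49; 22/49 + 27/49 = 1. Resulting codeword lengths (in the order the probabilities were given): (2, 2, 1). L_avg = sum(p_i * l_i) = 5/49*2 + 17/49*2 + 27/49*1 = 71/49 = 1.449

1.449 bits


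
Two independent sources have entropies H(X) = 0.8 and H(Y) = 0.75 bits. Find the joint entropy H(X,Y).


For independent variables, H(X,Y) = H(X) + H(Y) = 0.8 + 0.75 = 1.55

1.55 bits


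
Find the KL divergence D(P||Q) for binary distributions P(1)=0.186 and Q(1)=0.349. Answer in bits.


KL = p*log2(p/q) + (1-p)*log2((1-p)/(1-q)) = 0.186*log2(0.186/0.349) + 0.814*log2(0.814/0.651) = 0.0935

0.0935 bits


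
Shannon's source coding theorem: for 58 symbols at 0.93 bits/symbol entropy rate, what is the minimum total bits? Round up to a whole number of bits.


Minimum bits >= n * H = 58 * 0.93 = 53.94, rounded up to a whole number of bits = 54

54 bits


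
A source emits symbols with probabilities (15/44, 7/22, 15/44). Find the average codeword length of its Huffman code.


Huffman construction (repeatedly merge the two least-probable nodes; each merge adds 1 bit to every symbol beneath it): 7/22 + 15/44 = 29/44; 15/44 + 29/44 = 1. Resulting codeword lengths (in the order the probabilities were given): (2, 2, 1). L_avg = sum(p_i * l_i) = 15/44*2 + 7/22*2 + 15/44*1 = 73/44 = 1.6591

1.6591 bits


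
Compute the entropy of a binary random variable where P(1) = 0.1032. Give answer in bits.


H = -p*log2(p) - (1-p)*log2(1-p). -0.1032*log2(0.1032) = 0.338133; -0.8968*log2(0.8968) = 0.140925. H = 0.338133 + 0.140925 = 0.4791

0.4791 bits


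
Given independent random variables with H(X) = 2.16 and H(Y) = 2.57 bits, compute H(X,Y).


For independent variables, H(X,Y) = H(X) + H(Y) = 2.16 + 2.57 = 4.73

4.73 bits


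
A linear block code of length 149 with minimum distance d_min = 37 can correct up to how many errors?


Correction capability = floor((d-1)/2) = floor((37-1)/2) = 18

18 errors


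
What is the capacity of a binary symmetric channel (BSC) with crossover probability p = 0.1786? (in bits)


H(p) = -p*log2(p) - (1-p)*log2(1-p) = -0.1786*log2(0.1786) - 0.8214*log2(0.8214) = 0.443856 + 0.233149 = 0.677. C = 1 - H(p) = 1 - 0.677 = 0.323

0.323 bits


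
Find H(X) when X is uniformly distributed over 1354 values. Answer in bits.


H = log2(n) = log2(1354) = 10.403

10.403 bits


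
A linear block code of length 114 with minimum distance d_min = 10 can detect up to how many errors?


Detection capability = d_min - 1 = 10 - 1 = 9

9 errors


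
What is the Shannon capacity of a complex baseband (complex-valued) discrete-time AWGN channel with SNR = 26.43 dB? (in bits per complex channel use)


SNR_linear = 10^(26.43/10) = 439.5416; C = log2(1 + SNR_linear) = log2(1 + 439.5416) = 8.7831

8.7831 bits/channel use


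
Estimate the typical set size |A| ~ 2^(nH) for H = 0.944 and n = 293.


log2|A_typical| = nH = 293 * 0.944 = 276.592, so |A_typical| ~ 2^276.592 = 1.830e+83

1.830e+83


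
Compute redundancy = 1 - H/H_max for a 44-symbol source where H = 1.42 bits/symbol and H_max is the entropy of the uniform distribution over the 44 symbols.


H_max = log2(K) = log2(44) = 5.4594 bits/symbol. Redundancy = 1 - H/H_max = 1 - 1.42/5.4594 = 1 - 0.2601 = 0.7399

0.7399


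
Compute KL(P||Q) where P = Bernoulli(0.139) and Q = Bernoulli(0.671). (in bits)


KL = p*log2(p/q) + (1-p)*log2((1-p)/(1-q)) = 0.139*log2(0.139/0.671) + 0.861*log2(0.861/0.329) = 0.8793

0.8793 bits


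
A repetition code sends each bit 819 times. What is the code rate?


Rate = k/n = 1/819

1/819


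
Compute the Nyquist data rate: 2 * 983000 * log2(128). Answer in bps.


Rate = 2 * B * log2(M) = 2 * 983000 * 7.0 = 13762000.0

13762000.0 bps


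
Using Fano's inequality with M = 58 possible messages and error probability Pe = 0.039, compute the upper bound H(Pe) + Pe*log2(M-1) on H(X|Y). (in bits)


H(Pe) = -Pe*log2(Pe) - (1-Pe)*log2(1-Pe) = -0.039*log2(0.039) - 0.961*log2(0.961) = 0.182535 + 0.055153 = 0.2377. Pe*log2(M-1) = 0.039*log2(57) = 0.227483. Bound = H(Pe) + Pe*log2(M-1) = 0.182535 + 0.055153 + 0.227483 = 0.4652

0.4652 bits


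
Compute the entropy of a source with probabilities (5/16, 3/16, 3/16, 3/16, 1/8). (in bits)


H = -sum(p_i * log2(p_i)). Terms: -(5/16)*log2(5/16) = 0.524397; -(3/16)*log2(3/16) = 0.452820; -(3/16)*log2(3/16) = 0.452820; -(3/16)*log2(3/16) = 0.452820; -(1/8)*log2(1/8) = 0.375000. H = 0.524397 + 0.452820 + 0.452820 + 0.452820 + 0.375000 = 2.2579

2.2579 bits


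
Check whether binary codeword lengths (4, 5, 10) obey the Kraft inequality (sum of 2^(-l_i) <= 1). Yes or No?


Kraft sum = sum(2^(-l_i)) = 0.0947, need <= 1. Result: satisfied (a binary prefix-free code with these lengths exists)

Yes


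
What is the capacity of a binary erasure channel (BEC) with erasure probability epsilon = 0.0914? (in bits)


C = 1 - epsilon = 1 - 0.0914 = 0.9086

0.9086 bits


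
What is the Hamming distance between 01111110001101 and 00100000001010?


Count differing positions: . ^ . ^ ^ ^ ^ . . . . ^ ^ ^ = 8 differences

8


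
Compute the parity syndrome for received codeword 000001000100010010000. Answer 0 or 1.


Syndrome = XOR of all bits = 0 XOR 0 XOR 0 XOR 0 XOR 0 XOR 1 XOR 0 XOR 0 XOR 0 XOR 1 XOR 0 XOR 0 XOR 0 XOR 1 XOR 0 XOR 0 XOR 1 XOR 0 XOR 0 XOR 0 XOR 0 = 0

0


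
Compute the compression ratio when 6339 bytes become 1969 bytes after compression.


Ratio = original / compressed = 6339 / 1969 = 3.2194

3.2194


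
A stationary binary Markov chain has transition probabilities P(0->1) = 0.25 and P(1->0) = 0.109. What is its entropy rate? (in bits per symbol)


Stationary distribution: pi_0 = p10/(p01+p10) = 0.3036, pi_1 = 0.6964. Entropy rate H' = pi_0*H(p01) + pi_1*H(p10) = 0.3036*0.8113 + 0.6964*0.4969 = 0.5923

0.5923 bits/symbol


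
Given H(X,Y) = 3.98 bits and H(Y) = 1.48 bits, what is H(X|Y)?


H(X|Y) = H(X,Y) - H(Y) = 3.98 - 1.48 = 2.5

2.5 bits


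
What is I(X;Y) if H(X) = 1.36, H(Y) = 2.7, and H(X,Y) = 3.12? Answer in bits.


I(X;Y) = H(X) + H(Y) - H(X,Y) = 1.36 + 2.7 - 3.12 = 0.94

0.94 bits


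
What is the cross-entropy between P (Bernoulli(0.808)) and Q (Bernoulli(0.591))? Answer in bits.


H(P,Q) = -p*log2(q) - (1-p)*log2(1-q). -0.808*log2(0.591) = 0.613086; -0.192*log2(0.409) = 0.247647. H(P,Q) = 0.613086 + 0.247647 = 0.8607

0.8607 bits


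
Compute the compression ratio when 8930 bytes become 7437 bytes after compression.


Ratio = original / compressed = 8930 / 7437 = 1.2008

1.2008


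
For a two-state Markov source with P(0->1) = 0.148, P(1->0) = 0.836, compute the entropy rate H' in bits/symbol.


Stationary distribution: pi_0 = p10/(p01+p10) = 0.8496, pi_1 = 0.1504. Entropy rate H' = pi_0*H(p01) + pi_1*H(p10) = 0.8496*0.6048 + 0.1504*0.6438 = 0.6107

0.6107 bits/symbol


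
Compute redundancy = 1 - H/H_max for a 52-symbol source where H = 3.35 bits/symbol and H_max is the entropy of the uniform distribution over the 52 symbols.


H_max = log2(K) = log2(52) = 5.7004 bits/symbol. Redundancy = 1 - H/H_max = 1 - 3.35/5.7004 = 1 - 0.5877 = 0.4123

0.4123


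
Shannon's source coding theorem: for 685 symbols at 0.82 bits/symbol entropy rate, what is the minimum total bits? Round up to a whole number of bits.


Minimum bits >= n * H = 685 * 0.82 = 561.7, rounded up to a whole number of bits = 562

562 bits


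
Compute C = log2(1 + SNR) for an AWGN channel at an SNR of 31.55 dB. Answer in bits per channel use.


SNR_linear = 10^(31.55/10) = 1428.894; C = log2(1 + SNR_linear) = log2(1 + 1428.894) = 10.4817

10.4817 bits/channel use


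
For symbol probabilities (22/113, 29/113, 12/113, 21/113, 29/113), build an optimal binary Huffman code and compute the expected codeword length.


Huffman construction (repeatedly merge the two least-probable nodes; each merge adds 1 bit to every symbol beneath it): 12/113 + 21/113 = 33/113; 22/113 + 29/113 = 51/113; 29/113 + 33/113 = 62/113; 51/113 + 62/113 = 1. Resulting codeword lengths (in the order the probabilities were given): (2, 2, 3, 3, 2). L_avg = sum(p_i * l_i) = 22/113*2 + 29/113*2 + 12/113*3 + 21/113*3 + 29/113*2 = 259/113 = 2.292

2.292 bits


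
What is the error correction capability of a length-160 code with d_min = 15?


Correction capability = floor((d-1)/2) = floor((15-1)/2) = 7

7 errors


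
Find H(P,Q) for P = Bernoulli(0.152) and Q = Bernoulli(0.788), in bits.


H(P,Q) = -p*log2(q) - (1-p)*log2(1-q). -0.152*log2(0.788) = 0.052247; -0.848*log2(0.212) = 1.897709. H(P,Q) = 0.052247 + 1.897709 = 1.95

1.95 bits


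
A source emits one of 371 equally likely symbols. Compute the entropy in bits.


H = log2(n) = log2(371) = 8.5353

8.5353 bits


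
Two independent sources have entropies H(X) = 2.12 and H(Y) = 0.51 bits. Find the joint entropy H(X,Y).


For independent variables, H(X,Y) = H(X) + H(Y) = 2.12 + 0.51 = 2.63

2.63 bits


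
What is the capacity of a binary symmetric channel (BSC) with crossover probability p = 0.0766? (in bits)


H(p) = -p*log2(p) - (1-p)*log2(1-p) = -0.0766*log2(0.0766) - 0.9234*log2(0.9234) = 0.283919 + 0.106165 = 0.3901. C = 1 - H(p) = 1 - 0.3901 = 0.6099

0.6099 bits


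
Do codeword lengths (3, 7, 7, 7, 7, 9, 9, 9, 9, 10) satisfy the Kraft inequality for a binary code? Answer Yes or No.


Kraft sum = sum(2^(-l_i)) = 0.165, need <= 1. Result: satisfied (a binary prefix-free code with these lengths exists)

Yes


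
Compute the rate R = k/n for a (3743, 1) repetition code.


Rate = k/n = 1/3743

1/3743


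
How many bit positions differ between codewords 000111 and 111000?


Count differing positions: ^ ^ ^ ^ ^ ^ = 6 differences

6


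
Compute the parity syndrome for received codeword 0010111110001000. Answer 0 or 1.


Syndrome = XOR of all bits = 0 XOR 0 XOR 1 XOR 0 XOR 1 XOR 1 XOR 1 XOR 1 XOR 1 XOR 0 XOR 0 XOR 0 XOR 1 XOR 0 XOR 0 XOR 0 = 1

1


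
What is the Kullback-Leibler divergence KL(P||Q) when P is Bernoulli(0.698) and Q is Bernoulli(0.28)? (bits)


KL = p*log2(p/q) + (1-p)*log2((1-p)/(1-q)) = 0.698*log2(0.698/0.28) + 0.302*log2(0.302/0.72) = 0.5413

0.5413 bits


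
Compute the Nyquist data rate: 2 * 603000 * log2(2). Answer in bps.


Rate = 2 * B * log2(M) = 2 * 603000 * 1.0 = 1206000.0

1206000.0 bps


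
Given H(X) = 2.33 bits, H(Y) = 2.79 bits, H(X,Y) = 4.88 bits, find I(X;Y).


I(X;Y) = H(X) + H(Y) - H(X,Y) = 2.33 + 2.79 - 4.88 = 0.24

0.24 bits


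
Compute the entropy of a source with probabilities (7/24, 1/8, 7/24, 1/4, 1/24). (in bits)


H = -sum(p_i * log2(p_i)). Terms: -(7/24)*log2(7/24) = 0.518469; -(1/8)*log2(1/8) = 0.375000; -(7/24)*log2(7/24) = 0.518469; -(1/4)*log2(1/4) = 0.500000; -(1/24)*log2(1/24) = 0.191040. H = 0.518469 + 0.375000 + 0.518469 + 0.500000 + 0.191040 = 2.103

2.103 bits


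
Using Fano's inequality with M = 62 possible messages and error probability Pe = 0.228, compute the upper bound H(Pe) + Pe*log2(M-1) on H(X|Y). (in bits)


H(Pe) = -Pe*log2(Pe) - (1-Pe)*log2(1-Pe) = -0.228*log2(0.228) - 0.772*log2(0.772) = 0.486300 + 0.288209 = 0.7745. Pe*log2(M-1) = 0.228*log2(61) = 1.352208. Bound = H(Pe) + Pe*log2(M-1) = 0.486300 + 0.288209 + 1.352208 = 2.1267

2.1267 bits


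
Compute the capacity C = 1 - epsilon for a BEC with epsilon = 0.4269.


C = 1 - epsilon = 1 - 0.4269 = 0.5731

0.5731 bits


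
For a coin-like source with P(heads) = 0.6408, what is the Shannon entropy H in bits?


H = -p*log2(p) - (1-p)*log2(1-p). -0.6408*log2(0.6408) = 0.411428; -0.3592*log2(0.3592) = 0.530589. H = 0.411428 + 0.530589 = 0.942

0.942 bits


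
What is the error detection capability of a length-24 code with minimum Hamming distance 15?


Detection capability = d_min - 1 = 15 - 1 = 14

14 errors


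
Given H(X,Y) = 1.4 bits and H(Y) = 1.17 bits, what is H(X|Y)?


H(X|Y) = H(X,Y) - H(Y) = 1.4 - 1.17 = 0.23

0.23 bits


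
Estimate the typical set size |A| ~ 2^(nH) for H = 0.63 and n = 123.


log2|A_typical| = nH = 123 * 0.63 = 77.49, so |A_typical| ~ 2^77.49 = 2.122e+23

2.122e+23


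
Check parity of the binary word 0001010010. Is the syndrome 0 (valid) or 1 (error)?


Syndrome = XOR of all bits = 0 XOR 0 XOR 0 XOR 1 XOR 0 XOR 1 XOR 0 XOR 0 XOR 1 XOR 0 = 1

1


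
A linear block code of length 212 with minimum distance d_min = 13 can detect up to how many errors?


Detection capability = d_min - 1 = 13 - 1 = 12

12 errors


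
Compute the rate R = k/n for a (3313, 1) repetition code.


Rate = k/n = 1/3313

1/3313


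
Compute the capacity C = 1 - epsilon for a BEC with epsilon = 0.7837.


C = 1 - epsilon = 1 - 0.7837 = 0.2163

0.2163 bits


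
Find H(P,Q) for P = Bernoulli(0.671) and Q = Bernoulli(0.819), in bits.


H(P,Q) = -p*log2(q) - (1-p)*log2(1-q). -0.671*log2(0.819) = 0.193291; -0.329*log2(0.181) = 0.811294. H(P,Q) = 0.193291 + 0.811294 = 1.0046

1.0046 bits


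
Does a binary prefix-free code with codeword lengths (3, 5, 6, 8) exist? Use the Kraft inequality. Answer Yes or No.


Kraft sum = sum(2^(-l_i)) = 0.1758, need <= 1. Result: satisfied (a binary prefix-free code with these lengths exists)

Yes


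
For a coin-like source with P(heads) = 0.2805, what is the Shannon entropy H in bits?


H = -p*log2(p) - (1-p)*log2(1-p). -0.2805*log2(0.2805) = 0.514417; -0.7195*log2(0.7195) = 0.341715. H = 0.514417 + 0.341715 = 0.8561

0.8561 bits


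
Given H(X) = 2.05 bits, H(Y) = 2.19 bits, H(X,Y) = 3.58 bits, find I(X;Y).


I(X;Y) = H(X) + H(Y) - H(X,Y) = 2.05 + 2.19 - 3.58 = 0.66

0.66 bits


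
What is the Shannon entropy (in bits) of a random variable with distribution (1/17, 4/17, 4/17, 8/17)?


H = -sum(p_i * log2(p_i)). Terms: -(1/17)*log2(1/17) = 0.240439; -(4/17)*log2(4/17) = 0.491168; -(4/17)*log2(4/17) = 0.491168; -(8/17)*log2(8/17) = 0.511747. H = 0.240439 + 0.491168 + 0.491168 + 0.511747 = 1.7345

1.7345 bits


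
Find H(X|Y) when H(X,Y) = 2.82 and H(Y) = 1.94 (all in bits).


H(X|Y) = H(X,Y) - H(Y) = 2.82 - 1.94 = 0.88

0.88 bits


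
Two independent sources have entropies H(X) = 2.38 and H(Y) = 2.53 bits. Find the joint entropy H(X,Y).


For independent variables, H(X,Y) = H(X) + H(Y) = 2.38 + 2.53 = 4.91

4.91 bits


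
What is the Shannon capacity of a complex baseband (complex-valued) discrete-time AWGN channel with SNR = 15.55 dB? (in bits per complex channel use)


SNR_linear = 10^(15.55/10) = 35.8922; C = log2(1 + SNR_linear) = log2(1 + 35.8922) = 5.2052

5.2052 bits/channel use


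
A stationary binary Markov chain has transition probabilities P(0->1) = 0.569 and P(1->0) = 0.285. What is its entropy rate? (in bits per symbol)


Stationary distribution: pi_0 = p10/(p01+p10) = 0.3337, pi_1 = 0.6663. Entropy rate H' = pi_0*H(p01) + pi_1*H(p10) = 0.3337*0.9862 + 0.6663*0.8622 = 0.9036

0.9036 bits/symbol


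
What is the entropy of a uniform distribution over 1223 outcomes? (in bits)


H = log2(n) = log2(1223) = 10.2562

10.2562 bits


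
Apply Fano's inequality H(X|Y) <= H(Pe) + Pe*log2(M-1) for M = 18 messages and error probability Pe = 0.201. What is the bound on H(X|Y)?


H(Pe) = -Pe*log2(Pe) - (1-Pe)*log2(1-Pe) = -0.201*log2(0.201) - 0.799*log2(0.799) = 0.465261 + 0.258662 = 0.7239. Pe*log2(M-1) = 0.201*log2(17) = 0.821580. Bound = H(Pe) + Pe*log2(M-1) = 0.465261 + 0.258662 + 0.821580 = 1.5455

1.5455 bits


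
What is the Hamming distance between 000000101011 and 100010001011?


Count differing positions: ^ . . . ^ . ^ . . . . . = 3 differences

3


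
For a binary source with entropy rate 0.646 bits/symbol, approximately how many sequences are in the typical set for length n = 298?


log2|A_typical| = nH = 298 * 0.646 = 192.508, so |A_typical| ~ 2^192.508 = 8.927e+57

8.927e+57


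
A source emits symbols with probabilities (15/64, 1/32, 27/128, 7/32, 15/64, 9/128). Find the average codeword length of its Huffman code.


Huffman construction (repeatedly merge the two least-probable nodes; each merge adds 1 bit to every symbol beneath it): 1/32 + 9/128 = 13/128; 13/128 + 27/128 = 5/16; 7/32 + 15/64 = 29/64; 15/64 + 5/16 = 35/64; 29/64 + 35/64 = 1. Resulting codeword lengths (in the order the probabilities were given): (2, 4, 3, 2, 2, 4). L_avg = sum(p_i * l_i) = 15/64*2 + 1/32*4 + 27/128*3 + 7/32*2 + 15/64*2 + 9/128*4 = 309/128 = 2.4141

2.4141 bits


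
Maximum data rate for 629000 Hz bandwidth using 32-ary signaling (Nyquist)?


Rate = 2 * B * log2(M) = 2 * 629000 * 5.0 = 6290000.0

6290000.0 bps


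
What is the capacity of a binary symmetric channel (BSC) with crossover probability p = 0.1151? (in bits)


H(p) = -p*log2(p) - (1-p)*log2(1-p) = -0.1151*log2(0.1151) - 0.8849*log2(0.8849) = 0.359002 + 0.156108 = 0.5151. C = 1 - H(p) = 1 - 0.5151 = 0.4849

0.4849 bits


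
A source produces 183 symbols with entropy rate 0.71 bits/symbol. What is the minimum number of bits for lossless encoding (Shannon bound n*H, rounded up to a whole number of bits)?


Minimum bits >= n * H = 183 * 0.71 = 129.93, rounded up to a whole number of bits = 130

130 bits


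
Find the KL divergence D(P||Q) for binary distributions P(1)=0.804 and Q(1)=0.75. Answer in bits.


KL = p*log2(p/q) + (1-p)*log2((1-p)/(1-q)) = 0.804*log2(0.804/0.75) + 0.196*log2(0.196/0.25) = 0.0118

0.0118 bits


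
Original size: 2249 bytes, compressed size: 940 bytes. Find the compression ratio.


Ratio = original / compressed = 2249 / 940 = 2.3926

2.3926


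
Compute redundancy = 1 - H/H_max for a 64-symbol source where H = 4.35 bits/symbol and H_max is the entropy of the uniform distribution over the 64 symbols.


H_max = log2(K) = log2(64) = 6.0 bits/symbol. Redundancy = 1 - H/H_max = 1 - 4.35/6.0 = 1 - 0.725 = 0.275

0.275


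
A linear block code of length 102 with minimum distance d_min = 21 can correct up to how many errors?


Correction capability = floor((d-1)/2) = floor((21-1)/2) = 10

10 errors


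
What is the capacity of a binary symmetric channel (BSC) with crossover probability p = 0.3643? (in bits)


H(p) = -p*log2(p) - (1-p)*log2(1-p) = -0.3643*log2(0.3643) - 0.6357*log2(0.6357) = 0.530713 + 0.415482 = 0.9462. C = 1 - H(p) = 1 - 0.9462 = 0.0538

0.0538 bits


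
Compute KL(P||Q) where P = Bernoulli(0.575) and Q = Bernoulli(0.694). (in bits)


KL = p*log2(p/q) + (1-p)*log2((1-p)/(1-q)) = 0.575*log2(0.575/0.694) + 0.425*log2(0.425/0.306) = 0.0454

0.0454 bits


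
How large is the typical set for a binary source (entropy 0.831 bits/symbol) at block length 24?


log2|A_typical| = nH = 24 * 0.831 = 19.944, so |A_typical| ~ 2^19.944 = 1.009e+06

1.009e+06


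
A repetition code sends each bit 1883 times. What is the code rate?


Rate = k/n = 1/1883

1/1883


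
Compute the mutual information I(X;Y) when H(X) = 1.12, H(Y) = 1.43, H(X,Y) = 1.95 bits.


I(X;Y) = H(X) + H(Y) - H(X,Y) = 1.12 + 1.43 - 1.95 = 0.6

0.6 bits


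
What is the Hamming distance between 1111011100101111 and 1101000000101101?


Count differing positions: . . ^ . . ^ ^ ^ . . . . . . ^ . = 5 differences

5


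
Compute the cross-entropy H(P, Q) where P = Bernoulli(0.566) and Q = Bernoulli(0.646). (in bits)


H(P,Q) = -p*log2(q) - (1-p)*log2(1-q). -0.566*log2(0.646) = 0.356803; -0.434*log2(0.354) = 0.650210. H(P,Q) = 0.356803 + 0.650210 = 1.007

1.007 bits


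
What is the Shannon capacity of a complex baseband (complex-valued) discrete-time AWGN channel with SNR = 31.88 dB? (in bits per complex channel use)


SNR_linear = 10^(31.88/10) = 1541.7005; C = log2(1 + SNR_linear) = log2(1 + 1541.7005) = 10.5912

10.5912 bits/channel use


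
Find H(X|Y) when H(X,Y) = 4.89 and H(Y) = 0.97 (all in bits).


H(X|Y) = H(X,Y) - H(Y) = 4.89 - 0.97 = 3.92

3.92 bits


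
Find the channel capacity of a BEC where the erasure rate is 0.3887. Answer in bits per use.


C = 1 - epsilon = 1 - 0.3887 = 0.6113

0.6113 bits


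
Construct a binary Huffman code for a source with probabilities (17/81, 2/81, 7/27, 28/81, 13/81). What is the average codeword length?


Huffman construction (repeatedly merge the two least-probable nodes; each merge adds 1 bit to every symbol beneath it): 2/81 + 13/81 = 5/27; 5/27 + 17/81 = 32/81; 7/27 + 28/81 = 49/81; 32/81 + 49/81 = 1. Resulting codeword lengths (in the order the probabilities were given): (2, 3, 2, 2, 3). L_avg = sum(p_i * l_i) = 17/81*2 + 2/81*3 + 7/27*2 + 28/81*2 + 13/81*3 = 59/27 = 2.1852

2.1852 bits


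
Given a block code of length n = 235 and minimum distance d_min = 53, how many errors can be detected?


Detection capability = d_min - 1 = 53 - 1 = 52

52 errors


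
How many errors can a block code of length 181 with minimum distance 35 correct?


Correction capability = floor((d-1)/2) = floor((35-1)/2) = 17

17 errors


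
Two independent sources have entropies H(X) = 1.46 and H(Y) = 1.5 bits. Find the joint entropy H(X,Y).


For independent variables, H(X,Y) = H(X) + H(Y) = 1.46 + 1.5 = 2.96

2.96 bits


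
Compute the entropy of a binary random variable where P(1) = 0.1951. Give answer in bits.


H = -p*log2(p) - (1-p)*log2(1-p). -0.1951*log2(0.1951) = 0.459990; -0.8049*log2(0.8049) = 0.252029. H = 0.459990 + 0.252029 = 0.712

0.712 bits


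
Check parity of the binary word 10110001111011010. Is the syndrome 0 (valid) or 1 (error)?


Syndrome = XOR of all bits = 1 XOR 0 XOR 1 XOR 1 XOR 0 XOR 0 XOR 0 XOR 1 XOR 1 XOR 1 XOR 1 XOR 0 XOR 1 XOR 1 XOR 0 XOR 1 XOR 0 = 0

0


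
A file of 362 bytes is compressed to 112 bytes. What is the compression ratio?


Ratio = original / compressed = 362 / 112 = 3.2321

3.2321


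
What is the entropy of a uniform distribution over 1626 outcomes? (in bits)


H = log2(n) = log2(1626) = 10.6671

10.6671 bits


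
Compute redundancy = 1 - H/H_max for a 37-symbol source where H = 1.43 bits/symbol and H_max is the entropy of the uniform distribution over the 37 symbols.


H_max = log2(K) = log2(37) = 5.2095 bits/symbol. Redundancy = 1 - H/H_max = 1 - 1.43/5.2095 = 1 - 0.2745 = 0.7255

0.7255


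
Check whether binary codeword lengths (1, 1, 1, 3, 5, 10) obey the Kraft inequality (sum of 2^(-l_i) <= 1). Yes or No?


Kraft sum = sum(2^(-l_i)) = 1.6572, need <= 1. Result: violated (a binary prefix-free code with these lengths cannot exist)

No


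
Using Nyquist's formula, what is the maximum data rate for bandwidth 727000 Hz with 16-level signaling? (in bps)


Rate = 2 * B * log2(M) = 2 * 727000 * 4.0 = 5816000.0

5816000.0 bps


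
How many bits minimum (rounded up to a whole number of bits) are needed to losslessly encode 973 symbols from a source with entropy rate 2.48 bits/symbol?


Minimum bits >= n * H = 973 * 2.48 = 2413.04, rounded up to a whole number of bits = 2414

2414 bits


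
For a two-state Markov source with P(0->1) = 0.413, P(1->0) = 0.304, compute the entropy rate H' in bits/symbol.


Stationary distribution: pi_0 = p10/(p01+p10) = 0.424, pi_1 = 0.576. Entropy rate H' = pi_0*H(p01) + pi_1*H(p10) = 0.424*0.978 + 0.576*0.8861 = 0.9251

0.9251 bits/symbol


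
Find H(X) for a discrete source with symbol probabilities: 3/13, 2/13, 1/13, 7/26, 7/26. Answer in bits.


H = -sum(p_i * log2(p_i)). Terms: -(3/13)*log2(3/13) = 0.488187; -(2/13)*log2(2/13) = 0.415452; -(1/13)*log2(1/13) = 0.284649; -(7/26)*log2(7/26) = 0.509677; -(7/26)*log2(7/26) = 0.509677. H = 0.488187 + 0.415452 + 0.284649 + 0.509677 + 0.509677 = 2.2076

2.2076 bits


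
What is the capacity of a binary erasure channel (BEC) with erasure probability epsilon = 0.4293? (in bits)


C = 1 - epsilon = 1 - 0.4293 = 0.5707

0.5707 bits


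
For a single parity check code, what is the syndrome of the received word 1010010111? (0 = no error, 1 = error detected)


Syndrome = XOR of all bits = 1 XOR 0 XOR 1 XOR 0 XOR 0 XOR 1 XOR 0 XOR 1 XOR 1 XOR 1 = 0

0


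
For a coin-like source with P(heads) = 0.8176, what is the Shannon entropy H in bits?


H = -p*log2(p) - (1-p)*log2(1-p). -0.8176*log2(0.8176) = 0.237540; -0.1824*log2(0.1824) = 0.447760. H = 0.237540 + 0.447760 = 0.6853

0.6853 bits


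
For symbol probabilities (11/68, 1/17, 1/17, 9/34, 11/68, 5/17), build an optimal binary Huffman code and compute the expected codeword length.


Huffman construction (repeatedly merge the two least-probable nodes; each merge adds 1 bit to every symbol beneath it): 1/17 + 1/17 = 2/17; 2/17 + 11/68 = 19/68; 11/68 + 9/34 = 29/68; 19/68 + 5/17 = 39/68; 29/68 + 39/68 = 1. Resulting codeword lengths (in the order the probabilities were given): (3, 4, 4, 2, 2, 2). L_avg = sum(p_i * l_i) = 11/68*3 + 1/17*4 + 1/17*4 + 9/34*2 + 11/68*2 + 5/17*2 = 163/68 = 2.3971

2.3971 bits


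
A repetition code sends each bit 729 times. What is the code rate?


Rate = k/n = 1/729

1/729


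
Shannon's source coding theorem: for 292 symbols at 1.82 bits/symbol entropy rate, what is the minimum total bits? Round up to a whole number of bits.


Minimum bits >= n * H = 292 * 1.82 = 531.44, rounded up to a whole number of bits = 532

532 bits


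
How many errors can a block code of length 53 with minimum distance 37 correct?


Correction capability = floor((d-1)/2) = floor((37-1)/2) = 18

18 errors


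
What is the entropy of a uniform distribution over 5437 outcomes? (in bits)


H = log2(n) = log2(5437) = 12.4086

12.4086 bits


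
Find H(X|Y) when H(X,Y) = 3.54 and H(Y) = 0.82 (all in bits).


H(X|Y) = H(X,Y) - H(Y) = 3.54 - 0.82 = 2.72

2.72 bits


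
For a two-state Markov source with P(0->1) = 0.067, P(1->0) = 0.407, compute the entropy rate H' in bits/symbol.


Stationary distribution: pi_0 = p10/(p01+p10) = 0.8586, pi_1 = 0.1414. Entropy rate H' = pi_0*H(p01) + pi_1*H(p10) = 0.8586*0.3546 + 0.1414*0.9749 = 0.4423

0.4423 bits/symbol


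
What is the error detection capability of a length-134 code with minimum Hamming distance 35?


Detection capability = d_min - 1 = 35 - 1 = 34

34 errors


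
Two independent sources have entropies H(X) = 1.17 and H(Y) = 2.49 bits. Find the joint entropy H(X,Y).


For independent variables, H(X,Y) = H(X) + H(Y) = 1.17 + 2.49 = 3.66

3.66 bits


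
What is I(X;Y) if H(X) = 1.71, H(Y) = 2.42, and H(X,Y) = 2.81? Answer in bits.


I(X;Y) = H(X) + H(Y) - H(X,Y) = 1.71 + 2.42 - 2.81 = 1.32

1.32 bits


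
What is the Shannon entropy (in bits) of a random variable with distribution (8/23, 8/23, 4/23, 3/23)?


H = -sum(p_i * log2(p_i)). Terms: -(8/23)*log2(8/23) = 0.529935; -(8/23)*log2(8/23) = 0.529935; -(4/23)*log2(4/23) = 0.438880; -(3/23)*log2(3/23) = 0.383296. H = 0.529935 + 0.529935 + 0.438880 + 0.383296 = 1.882

1.882 bits


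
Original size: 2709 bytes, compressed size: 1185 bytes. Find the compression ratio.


Ratio = original / compressed = 2709 / 1185 = 2.2861

2.2861
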